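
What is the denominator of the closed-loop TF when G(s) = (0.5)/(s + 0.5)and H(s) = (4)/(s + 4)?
Characteristic poly = G_den * H_den + G_num * H_num = (s^2 + 4.5*s + 2) + (2) = s^2 + 4.5*s + 4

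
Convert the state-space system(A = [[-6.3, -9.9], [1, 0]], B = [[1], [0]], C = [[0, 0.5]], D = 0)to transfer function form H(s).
H(s) = C(sI - A)⁻¹B + D.
Characteristic polynomial det(sI - A) = s^2 + 6.3*s + 9.9.
Numerator from C·adj(sI-A)·B + D·det(sI-A) = 0.5.
H(s) = (0.5)/(s^2 + 6.3*s + 9.9)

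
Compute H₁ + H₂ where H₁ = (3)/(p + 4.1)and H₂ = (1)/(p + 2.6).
Parallel: H = H₁ + H₂ = (n₁·d₂ + n₂·d₁)/(d₁·d₂).
n₁·d₂ = 3*p + 7.8. n₂·d₁ = p + 4.1. Sum = 4*p + 11.9. d₁·d₂ = p^2 + 6.7*p + 10.66.
H(p) = (4*p + 11.9)/(p^2 + 6.7*p + 10.66)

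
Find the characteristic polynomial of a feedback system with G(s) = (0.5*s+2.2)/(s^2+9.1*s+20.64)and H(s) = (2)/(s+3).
Characteristic poly = G_den * H_den + G_num * H_num = (s^3 + 12.1*s^2 + 47.94*s + 61.92) + (s + 4.4) = s^3 + 12.1*s^2 + 48.94*s + 66.32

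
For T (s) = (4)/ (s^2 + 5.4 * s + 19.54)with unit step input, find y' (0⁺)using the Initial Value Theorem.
IVT: y'(0⁺) = lim_{s→∞} s²·Y(s) = lim_{s→∞} s·T(s).
deg(num) = 0, deg(den) = 2, relative degree = 2 ≥ 2, so s·T(s) → 0. Initial slope = 0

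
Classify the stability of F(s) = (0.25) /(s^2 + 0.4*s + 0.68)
Denominator: s^2 + 0.4*s + 0.68. Poles: -0.2 + 0.8j, -0.2 - 0.8j. Stable (all poles in LHP)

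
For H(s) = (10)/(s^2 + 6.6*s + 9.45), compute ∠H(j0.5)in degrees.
Substitute s = j*0.5: H(j0.5) = 0.963048 - 0.345441j.
∠H(j0.5) = atan2(Im, Re) = atan2(-0.345441, 0.963048) = -19.73°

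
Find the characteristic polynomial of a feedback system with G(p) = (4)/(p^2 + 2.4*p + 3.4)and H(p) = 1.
Characteristic poly = G_den * H_den + G_num * H_num = (p^2 + 2.4*p + 3.4) + (4) = p^2 + 2.4*p + 7.4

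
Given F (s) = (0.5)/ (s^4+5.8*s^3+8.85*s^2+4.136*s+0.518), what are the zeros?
Numerator is a nonzero constant (0.5) → Zeros: none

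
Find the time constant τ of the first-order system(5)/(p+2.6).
First-order system: τ = -1/pole. Pole = -2.6. τ = -1/(-2.6) = 0.3846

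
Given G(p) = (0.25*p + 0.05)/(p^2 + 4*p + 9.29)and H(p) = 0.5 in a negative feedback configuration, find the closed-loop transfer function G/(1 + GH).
Closed-loop T = G/(1+GH).
Numerator: G_num * H_den = 0.25*p + 0.05.
Denominator: G_den * H_den + G_num * H_num = (p^2 + 4*p + 9.29) + (0.125*p + 0.025) = p^2 + 4.125*p + 9.315.
T(p) = (0.25*p + 0.05)/(p^2 + 4.125*p + 9.315)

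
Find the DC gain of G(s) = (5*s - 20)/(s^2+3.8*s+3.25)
DC gain = G(0) = num(0)/den(0) = -20/3.25 = -6.154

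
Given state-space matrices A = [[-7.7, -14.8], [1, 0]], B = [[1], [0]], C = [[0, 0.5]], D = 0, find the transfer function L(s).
L(s) = C(sI - A)⁻¹B + D.
Characteristic polynomial det(sI - A) = s^2 + 7.7*s + 14.8.
Numerator from C·adj(sI-A)·B + D·det(sI-A) = 0.5.
L(s) = (0.5)/(s^2 + 7.7*s + 14.8)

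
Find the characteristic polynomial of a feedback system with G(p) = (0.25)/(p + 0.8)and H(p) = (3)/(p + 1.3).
Characteristic poly = G_den * H_den + G_num * H_num = (p^2 + 2.1*p + 1.04) + (0.75) = p^2 + 2.1*p + 1.79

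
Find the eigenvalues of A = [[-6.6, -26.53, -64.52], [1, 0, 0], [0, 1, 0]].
Eigenvalues solve det(λI - A) = 0.
Characteristic polynomial: λ^3 + 6.6*λ^2 + 26.53*λ + 64.52 = 0.
Factor: (λ + 4)(λ^2 + 2.6*λ + 16.13) = 0.
Roots: -1.3 + 3.8j, -1.3 - 3.8j, -4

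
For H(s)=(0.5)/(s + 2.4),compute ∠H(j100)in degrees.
Substitute s = j*100: H(j100) = 0.000119931 - 0.00499712j.
∠H(j100) = atan2(Im, Re) = atan2(-0.00499712, 0.000119931) = -88.63°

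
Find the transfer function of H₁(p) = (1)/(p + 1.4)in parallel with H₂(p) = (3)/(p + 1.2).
Parallel: H = H₁ + H₂ = (n₁·d₂ + n₂·d₁)/(d₁·d₂).
n₁·d₂ = p + 1.2. n₂·d₁ = 3*p + 4.2. Sum = 4*p + 5.4. d₁·d₂ = p^2 + 2.6*p + 1.68.
H(p) = (4*p + 5.4)/(p^2 + 2.6*p + 1.68)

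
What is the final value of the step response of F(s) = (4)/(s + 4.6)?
FVT: lim_{t→∞} y(t) = lim_{s→0} s*Y(s) where Y(s) = F(s)/s.
= lim_{s→0} F(s) = F(0) = num(0)/den(0) = 4/4.6 = 0.8696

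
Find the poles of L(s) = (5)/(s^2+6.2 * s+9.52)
Set denominator = 0: s^2 + 6.2*s + 9.52 = (s + 2.8)(s + 3.4) = 0 → Poles: -2.8, -3.4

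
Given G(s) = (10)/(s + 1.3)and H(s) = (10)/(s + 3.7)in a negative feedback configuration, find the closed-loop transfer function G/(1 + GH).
Closed-loop T = G/(1+GH).
Numerator: G_num * H_den = 10*s + 37.
Denominator: G_den * H_den + G_num * H_num = (s^2 + 5*s + 4.81) + (100) = s^2 + 5*s + 104.81.
T(s) = (10*s + 37)/(s^2 + 5*s + 104.81)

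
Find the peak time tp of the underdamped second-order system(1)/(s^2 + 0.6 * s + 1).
Standard form: ωn²/(s²+2ζωn·s+ωn²) → ωn = 1, ζ = 0.3.
ωd = ωn·√(1-ζ²) = 1·√(1-0.3²) = 0.9539.
tp = π/ωd = π/0.9539 = 3.293 s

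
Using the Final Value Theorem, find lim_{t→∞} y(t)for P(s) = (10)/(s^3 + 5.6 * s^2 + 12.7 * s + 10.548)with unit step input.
FVT: lim_{t→∞} y(t) = lim_{s→0} s*Y(s) where Y(s) = P(s)/s.
= lim_{s→0} P(s) = P(0) = num(0)/den(0) = 10/10.548 = 0.948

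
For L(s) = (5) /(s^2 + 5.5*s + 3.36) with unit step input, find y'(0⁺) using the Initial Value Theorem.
IVT: y'(0⁺) = lim_{s→∞} s²·Y(s) = lim_{s→∞} s·L(s).
deg(num) = 0, deg(den) = 2, relative degree = 2 ≥ 2, so s·L(s) → 0. Initial slope = 0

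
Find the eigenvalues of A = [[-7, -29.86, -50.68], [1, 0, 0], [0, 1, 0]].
Eigenvalues solve det(λI - A) = 0.
Characteristic polynomial: λ^3 + 7*λ^2 + 29.86*λ + 50.68 = 0.
Factor: (λ + 2.8)(λ^2 + 4.2*λ + 18.1) = 0.
Roots: -2.1 + 3.7j, -2.1 - 3.7j, -2.8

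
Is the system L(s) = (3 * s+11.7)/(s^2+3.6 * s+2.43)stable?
Denominator: s^2 + 3.6*s + 2.43 = (s + 0.9)(s + 2.7). Poles: -0.9, -2.7. All Re(p)<0: Yes (stable)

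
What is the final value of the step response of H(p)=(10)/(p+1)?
FVT: lim_{t→∞} y(t) = lim_{p→0} p*Y(p) where Y(p) = H(p)/p.
= lim_{p→0} H(p) = H(0) = num(0)/den(0) = 10/1 = 10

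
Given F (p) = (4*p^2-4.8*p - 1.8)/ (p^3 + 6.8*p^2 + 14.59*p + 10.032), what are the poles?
Set denominator = 0: p^3 + 6.8*p^2 + 14.59*p + 10.032 = (p + 1.6)(p + 3.3)(p + 1.9) = 0 → Poles: -1.6, -1.9, -3.3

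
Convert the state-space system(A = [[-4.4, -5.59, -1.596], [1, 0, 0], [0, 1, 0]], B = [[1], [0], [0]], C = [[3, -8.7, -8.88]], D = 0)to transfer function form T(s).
T(s) = C(sI - A)⁻¹B + D.
Characteristic polynomial det(sI - A) = s^3 + 4.4*s^2 + 5.59*s + 1.596.
Numerator from C·adj(sI-A)·B + D·det(sI-A) = 3*s^2 - 8.7*s - 8.88.
T(s) = (3*s^2 - 8.7*s - 8.88)/(s^3 + 4.4*s^2 + 5.59*s + 1.596)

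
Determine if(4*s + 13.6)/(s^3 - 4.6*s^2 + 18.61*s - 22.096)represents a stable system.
Denominator: s^3 - 4.6*s^2 + 18.61*s - 22.096 = (s - 1.6)(s^2 - 3*s + 13.81). Poles: 1.5 + 3.4j, 1.5 - 3.4j, 1.6. All Re(p)<0: No (unstable)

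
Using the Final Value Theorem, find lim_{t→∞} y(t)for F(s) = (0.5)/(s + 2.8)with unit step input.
FVT: lim_{t→∞} y(t) = lim_{s→0} s*Y(s) where Y(s) = F(s)/s.
= lim_{s→0} F(s) = F(0) = num(0)/den(0) = 0.5/2.8 = 0.1786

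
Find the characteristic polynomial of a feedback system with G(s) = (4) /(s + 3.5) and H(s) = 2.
Characteristic poly = G_den * H_den + G_num * H_num = (s + 3.5) + (8) = s + 11.5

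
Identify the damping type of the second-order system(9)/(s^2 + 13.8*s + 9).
Standard form: ωn²/(s²+2ζωn·s+ωn²) gives ωn=3, ζ=2.3.
Overdamped (ζ = 2.3 > 1)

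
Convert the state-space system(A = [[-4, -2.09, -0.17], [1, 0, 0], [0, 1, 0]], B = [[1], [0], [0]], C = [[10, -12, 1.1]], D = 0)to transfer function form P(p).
P(p) = C(pI - A)⁻¹B + D.
Characteristic polynomial det(pI - A) = p^3 + 4*p^2 + 2.09*p + 0.17.
Numerator from C·adj(pI-A)·B + D·det(pI-A) = 10*p^2 - 12*p + 1.1.
P(p) = (10*p^2 - 12*p + 1.1)/(p^3 + 4*p^2 + 2.09*p + 0.17)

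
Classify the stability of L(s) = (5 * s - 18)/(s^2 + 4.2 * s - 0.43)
Denominator: s^2 + 4.2*s - 0.43 = (s - 0.1)(s + 4.3). Poles: -4.3, 0.1. Unstable (1 pole(s) in RHP)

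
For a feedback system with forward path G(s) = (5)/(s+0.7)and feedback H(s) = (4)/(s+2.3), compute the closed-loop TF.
Closed-loop T = G/(1+GH).
Numerator: G_num * H_den = 5*s + 11.5.
Denominator: G_den * H_den + G_num * H_num = (s^2 + 3*s + 1.61) + (20) = s^2 + 3*s + 21.61.
T(s) = (5*s + 11.5)/(s^2 + 3*s + 21.61)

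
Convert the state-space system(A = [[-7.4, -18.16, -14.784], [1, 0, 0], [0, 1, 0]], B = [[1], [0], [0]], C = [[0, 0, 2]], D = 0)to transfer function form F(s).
F(s) = C(sI - A)⁻¹B + D.
Characteristic polynomial det(sI - A) = s^3 + 7.4*s^2 + 18.16*s + 14.784.
Numerator from C·adj(sI-A)·B + D·det(sI-A) = 2.
F(s) = (2)/(s^3 + 7.4*s^2 + 18.16*s + 14.784)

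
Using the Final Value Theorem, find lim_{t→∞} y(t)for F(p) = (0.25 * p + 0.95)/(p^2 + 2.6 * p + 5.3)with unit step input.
FVT: lim_{t→∞} y(t) = lim_{p→0} p*Y(p) where Y(p) = F(p)/p.
= lim_{p→0} F(p) = F(0) = num(0)/den(0) = 0.95/5.3 = 0.1792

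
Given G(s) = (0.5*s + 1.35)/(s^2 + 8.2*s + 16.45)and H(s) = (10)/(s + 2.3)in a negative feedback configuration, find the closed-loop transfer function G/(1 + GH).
Closed-loop T = G/(1+GH).
Numerator: G_num * H_den = 0.5*s^2 + 2.5*s + 3.105.
Denominator: G_den * H_den + G_num * H_num = (s^3 + 10.5*s^2 + 35.31*s + 37.835) + (5*s + 13.5) = s^3 + 10.5*s^2 + 40.31*s + 51.335.
T(s) = (0.5*s^2 + 2.5*s + 3.105)/(s^3 + 10.5*s^2 + 40.31*s + 51.335)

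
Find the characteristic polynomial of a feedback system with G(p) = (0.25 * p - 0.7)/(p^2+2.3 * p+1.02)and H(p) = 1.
Characteristic poly = G_den * H_den + G_num * H_num = (p^2 + 2.3*p + 1.02) + (0.25*p - 0.7) = p^2 + 2.55*p + 0.32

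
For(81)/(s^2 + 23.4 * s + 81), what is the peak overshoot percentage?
Standard form: ωn²/(s²+2ζωn·s+ωn²) → ωn = 9, ζ = 1.3.
ζ ≥ 1, so the response is non-oscillatory: peak overshoot = 0%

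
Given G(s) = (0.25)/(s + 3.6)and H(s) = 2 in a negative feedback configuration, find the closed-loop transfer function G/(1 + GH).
Closed-loop T = G/(1+GH).
Numerator: G_num * H_den = 0.25.
Denominator: G_den * H_den + G_num * H_num = (s + 3.6) + (0.5) = s + 4.1.
T(s) = (0.25)/(s + 4.1)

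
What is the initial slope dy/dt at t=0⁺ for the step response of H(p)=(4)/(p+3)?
IVT: y'(0⁺) = lim_{p→∞} p²·Y(p) = lim_{p→∞} p·H(p).
deg(num) = 0, deg(den) = 1, relative degree = 1, so p·H(p) → (leading num)/(leading den) = 4/1 = 4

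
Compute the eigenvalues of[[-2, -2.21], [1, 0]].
Eigenvalues solve det(λI - A) = 0.
Characteristic polynomial: λ^2 + 2*λ + 2.21 = 0.
Roots: -1 + 1.1j, -1 - 1.1j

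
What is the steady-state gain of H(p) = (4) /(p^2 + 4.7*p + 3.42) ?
DC gain = H(0) = num(0)/den(0) = 4/3.42 = 1.17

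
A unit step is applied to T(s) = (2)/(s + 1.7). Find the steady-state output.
FVT: lim_{t→∞} y(t) = lim_{s→0} s*Y(s) where Y(s) = T(s)/s.
= lim_{s→0} T(s) = T(0) = num(0)/den(0) = 2/1.7 = 1.176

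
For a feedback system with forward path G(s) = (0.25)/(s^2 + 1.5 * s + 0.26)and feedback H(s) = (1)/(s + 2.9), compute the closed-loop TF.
Closed-loop T = G/(1+GH).
Numerator: G_num * H_den = 0.25*s + 0.725.
Denominator: G_den * H_den + G_num * H_num = (s^3 + 4.4*s^2 + 4.61*s + 0.754) + (0.25) = s^3 + 4.4*s^2 + 4.61*s + 1.004.
T(s) = (0.25*s + 0.725)/(s^3 + 4.4*s^2 + 4.61*s + 1.004)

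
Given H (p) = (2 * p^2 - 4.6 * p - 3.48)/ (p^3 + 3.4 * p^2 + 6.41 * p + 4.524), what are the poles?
Set denominator = 0: p^3 + 3.4*p^2 + 6.41*p + 4.524 = (p + 1.2)(p^2 + 2.2*p + 3.77) = 0 → Poles: -1.1 + 1.6j, -1.1 - 1.6j, -1.2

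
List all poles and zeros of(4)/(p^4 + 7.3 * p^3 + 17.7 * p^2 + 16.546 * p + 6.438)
Set denominator = 0: p^4 + 7.3*p^3 + 17.7*p^2 + 16.546*p + 6.438 = (p + 3)(p + 2.9)(p^2 + 1.4*p + 0.74) = 0 → Poles: -0.7 + 0.5j, -0.7 - 0.5j, -2.9, -3
Numerator is a nonzero constant (4) → Zeros: none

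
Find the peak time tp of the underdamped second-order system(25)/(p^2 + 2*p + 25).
Standard form: ωn²/(p²+2ζωn·p+ωn²) → ωn = 5, ζ = 0.2.
ωd = ωn·√(1-ζ²) = 5·√(1-0.2²) = 4.899.
tp = π/ωd = π/4.899 = 0.6413 s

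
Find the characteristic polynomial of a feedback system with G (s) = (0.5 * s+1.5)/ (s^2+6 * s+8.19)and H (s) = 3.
Characteristic poly = G_den * H_den + G_num * H_num = (s^2 + 6*s + 8.19) + (1.5*s + 4.5) = s^2 + 7.5*s + 12.69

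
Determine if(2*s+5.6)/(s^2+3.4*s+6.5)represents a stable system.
Denominator: s^2 + 3.4*s + 6.5. Poles: -1.7 + 1.9j, -1.7 - 1.9j. All Re(p)<0: Yes (stable)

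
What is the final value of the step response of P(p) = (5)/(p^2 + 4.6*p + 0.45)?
FVT: lim_{t→∞} y(t) = lim_{p→0} p*Y(p) where Y(p) = P(p)/p.
= lim_{p→0} P(p) = P(0) = num(0)/den(0) = 5/0.45 = 11.11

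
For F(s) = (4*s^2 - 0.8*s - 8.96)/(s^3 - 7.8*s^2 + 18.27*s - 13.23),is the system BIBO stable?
Denominator: s^3 - 7.8*s^2 + 18.27*s - 13.23 = (s - 2.1)(s - 1.5)(s - 4.2). Poles: 1.5, 2.1, 4.2. All Re(p)<0: No (unstable)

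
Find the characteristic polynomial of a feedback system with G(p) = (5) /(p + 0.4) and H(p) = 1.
Characteristic poly = G_den * H_den + G_num * H_num = (p + 0.4) + (5) = p + 5.4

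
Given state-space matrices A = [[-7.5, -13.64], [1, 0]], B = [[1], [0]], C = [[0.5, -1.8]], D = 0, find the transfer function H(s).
H(s) = C(sI - A)⁻¹B + D.
Characteristic polynomial det(sI - A) = s^2 + 7.5*s + 13.64.
Numerator from C·adj(sI-A)·B + D·det(sI-A) = 0.5*s - 1.8.
H(s) = (0.5*s - 1.8)/(s^2 + 7.5*s + 13.64)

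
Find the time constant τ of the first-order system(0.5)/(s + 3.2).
First-order system: τ = -1/pole. Pole = -3.2. τ = -1/(-3.2) = 0.3125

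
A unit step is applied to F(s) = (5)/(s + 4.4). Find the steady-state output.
FVT: lim_{t→∞} y(t) = lim_{s→0} s*Y(s) where Y(s) = F(s)/s.
= lim_{s→0} F(s) = F(0) = num(0)/den(0) = 5/4.4 = 1.136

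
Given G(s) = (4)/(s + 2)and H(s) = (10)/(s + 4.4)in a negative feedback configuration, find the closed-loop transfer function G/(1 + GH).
Closed-loop T = G/(1+GH).
Numerator: G_num * H_den = 4*s + 17.6.
Denominator: G_den * H_den + G_num * H_num = (s^2 + 6.4*s + 8.8) + (40) = s^2 + 6.4*s + 48.8.
T(s) = (4*s + 17.6)/(s^2 + 6.4*s + 48.8)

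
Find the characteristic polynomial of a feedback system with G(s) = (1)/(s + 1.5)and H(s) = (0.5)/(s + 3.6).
Characteristic poly = G_den * H_den + G_num * H_num = (s^2 + 5.1*s + 5.4) + (0.5) = s^2 + 5.1*s + 5.9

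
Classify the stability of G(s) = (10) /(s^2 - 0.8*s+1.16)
Denominator: s^2 - 0.8*s + 1.16. Poles: 0.4 + 1j, 0.4 - 1j. Unstable (2 pole(s) in RHP)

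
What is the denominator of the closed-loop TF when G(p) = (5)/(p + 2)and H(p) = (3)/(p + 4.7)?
Characteristic poly = G_den * H_den + G_num * H_num = (p^2 + 6.7*p + 9.4) + (15) = p^2 + 6.7*p + 24.4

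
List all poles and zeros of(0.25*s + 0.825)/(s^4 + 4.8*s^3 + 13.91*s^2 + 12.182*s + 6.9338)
Set denominator = 0: s^4 + 4.8*s^3 + 13.91*s^2 + 12.182*s + 6.9338 = (s^2 + s + 0.74)(s^2 + 3.8*s + 9.37) = 0 → Poles: -0.5 + 0.7j, -0.5 - 0.7j, -1.9 + 2.4j, -1.9 - 2.4j
Set numerator = 0: 0.25*s + 0.825 = 0 → Zeros: -3.3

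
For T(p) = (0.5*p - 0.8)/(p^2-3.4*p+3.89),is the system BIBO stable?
Denominator: p^2 - 3.4*p + 3.89. Poles: 1.7 + 1j, 1.7 - 1j. All Re(p)<0: No (unstable)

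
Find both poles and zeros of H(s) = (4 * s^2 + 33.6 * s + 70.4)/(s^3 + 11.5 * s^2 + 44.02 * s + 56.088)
Set denominator = 0: s^3 + 11.5*s^2 + 44.02*s + 56.088 = (s + 4.1)(s + 3.8)(s + 3.6) = 0 → Poles: -3.6, -3.8, -4.1
Set numerator = 0: 4*s^2 + 33.6*s + 70.4 = 4*(s + 4)(s + 4.4) = 0 → Zeros: -4, -4.4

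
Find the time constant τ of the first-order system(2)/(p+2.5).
First-order system: τ = -1/pole. Pole = -2.5. τ = -1/(-2.5) = 0.4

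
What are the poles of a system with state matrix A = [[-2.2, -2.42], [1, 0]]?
Eigenvalues solve det(λI - A) = 0.
Characteristic polynomial: λ^2 + 2.2*λ + 2.42 = 0.
Roots: -1.1 + 1.1j, -1.1 - 1.1j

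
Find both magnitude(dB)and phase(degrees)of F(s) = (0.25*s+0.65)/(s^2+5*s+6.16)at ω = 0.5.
Substitute s = j*0.5: F(j0.5) = 0.100879 - 0.0215224j.
|F| = 20*log₁₀(sqrt(Re²+Im²)) = -19.73 dB.
∠F = atan2(Im, Re) = -12.04°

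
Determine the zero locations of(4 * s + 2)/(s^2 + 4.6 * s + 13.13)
Set numerator = 0: 4*s + 2 = 0 → Zeros: -0.5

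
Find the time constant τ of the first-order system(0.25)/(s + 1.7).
First-order system: τ = -1/pole. Pole = -1.7. τ = -1/(-1.7) = 0.5882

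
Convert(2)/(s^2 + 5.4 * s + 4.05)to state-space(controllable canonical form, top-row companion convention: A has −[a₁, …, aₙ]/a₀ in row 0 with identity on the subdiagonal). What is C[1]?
Reachable canonical form: C = numerator coefficients (right-aligned, zero-padded to length n).
num = 2, C = [[0, 2]].
C[1] = 2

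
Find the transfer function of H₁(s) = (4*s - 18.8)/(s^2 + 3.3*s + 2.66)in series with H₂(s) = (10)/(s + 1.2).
Series: H = H₁ · H₂ = (n₁·n₂)/(d₁·d₂).
Num: n₁·n₂ = 40*s - 188. Den: d₁·d₂ = s^3 + 4.5*s^2 + 6.62*s + 3.192.
H(s) = (40*s - 188)/(s^3 + 4.5*s^2 + 6.62*s + 3.192)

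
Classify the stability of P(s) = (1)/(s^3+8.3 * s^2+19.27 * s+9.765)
Denominator: s^3 + 8.3*s^2 + 19.27*s + 9.765 = (s + 4.5)(s + 3.1)(s + 0.7). Poles: -0.7, -3.1, -4.5. Stable (all poles in LHP)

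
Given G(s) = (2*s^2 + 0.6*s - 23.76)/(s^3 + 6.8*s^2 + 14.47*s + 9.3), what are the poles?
Set denominator = 0: s^3 + 6.8*s^2 + 14.47*s + 9.3 = (s + 2.5)(s + 1.2)(s + 3.1) = 0 → Poles: -1.2, -2.5, -3.1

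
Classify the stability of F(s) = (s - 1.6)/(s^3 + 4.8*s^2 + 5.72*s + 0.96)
Denominator: s^3 + 4.8*s^2 + 5.72*s + 0.96 = (s + 1.6)(s + 0.2)(s + 3). Poles: -0.2, -1.6, -3. Stable (all poles in LHP)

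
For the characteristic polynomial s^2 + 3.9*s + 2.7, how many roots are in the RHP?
s^2 + 3.9*s + 2.7 = (s + 0.9)(s + 3). Poles: -0.9, -3. RHP poles (Re>0): 0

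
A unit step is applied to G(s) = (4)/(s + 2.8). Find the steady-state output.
FVT: lim_{t→∞} y(t) = lim_{s→0} s*Y(s) where Y(s) = G(s)/s.
= lim_{s→0} G(s) = G(0) = num(0)/den(0) = 4/2.8 = 1.429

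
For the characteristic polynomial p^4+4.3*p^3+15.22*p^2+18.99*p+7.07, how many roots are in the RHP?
p^4 + 4.3*p^3 + 15.22*p^2 + 18.99*p + 7.07 = (p + 1)(p + 0.7)(p^2 + 2.6*p + 10.1). Poles: -0.7, -1, -1.3 + 2.9j, -1.3 - 2.9j. RHP poles (Re>0): 0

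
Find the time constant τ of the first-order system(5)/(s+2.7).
First-order system: τ = -1/pole. Pole = -2.7. τ = -1/(-2.7) = 0.3704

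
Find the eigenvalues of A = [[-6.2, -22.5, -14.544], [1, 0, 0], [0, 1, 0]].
Eigenvalues solve det(λI - A) = 0.
Characteristic polynomial: λ^3 + 6.2*λ^2 + 22.5*λ + 14.544 = 0.
Factor: (λ + 0.8)(λ^2 + 5.4*λ + 18.18) = 0.
Roots: -0.8, -2.7 + 3.3j, -2.7 - 3.3j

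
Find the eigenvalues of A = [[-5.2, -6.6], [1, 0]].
Eigenvalues solve det(λI - A) = 0.
Characteristic polynomial: λ^2 + 5.2*λ + 6.6 = 0.
Factor: (λ + 3)(λ + 2.2) = 0.
Roots: -2.2, -3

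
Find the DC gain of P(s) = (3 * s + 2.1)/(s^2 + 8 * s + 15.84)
DC gain = P(0) = num(0)/den(0) = 2.1/15.84 = 0.1326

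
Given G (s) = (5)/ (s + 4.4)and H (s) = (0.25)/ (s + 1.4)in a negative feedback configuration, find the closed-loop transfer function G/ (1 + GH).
Closed-loop T = G/(1+GH).
Numerator: G_num * H_den = 5*s + 7.
Denominator: G_den * H_den + G_num * H_num = (s^2 + 5.8*s + 6.16) + (1.25) = s^2 + 5.8*s + 7.41.
T(s) = (5*s + 7)/(s^2 + 5.8*s + 7.41)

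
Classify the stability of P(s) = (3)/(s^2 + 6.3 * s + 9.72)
Denominator: s^2 + 6.3*s + 9.72 = (s + 3.6)(s + 2.7). Poles: -2.7, -3.6. Stable (all poles in LHP)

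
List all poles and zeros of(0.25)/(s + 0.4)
Set denominator = 0: s + 0.4 = 0 → Poles: -0.4
Numerator is a nonzero constant (0.25) → Zeros: none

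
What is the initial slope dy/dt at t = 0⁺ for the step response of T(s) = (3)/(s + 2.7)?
IVT: y'(0⁺) = lim_{s→∞} s²·Y(s) = lim_{s→∞} s·T(s).
deg(num) = 0, deg(den) = 1, relative degree = 1, so s·T(s) → (leading num)/(leading den) = 3/1 = 3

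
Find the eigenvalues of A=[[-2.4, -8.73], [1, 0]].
Eigenvalues solve det(λI - A) = 0.
Characteristic polynomial: λ^2 + 2.4*λ + 8.73 = 0.
Roots: -1.2 + 2.7j, -1.2 - 2.7j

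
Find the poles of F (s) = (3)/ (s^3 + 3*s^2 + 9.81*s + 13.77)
Set denominator = 0: s^3 + 3*s^2 + 9.81*s + 13.77 = (s + 1.8)(s^2 + 1.2*s + 7.65) = 0 → Poles: -0.6 + 2.7j, -0.6 - 2.7j, -1.8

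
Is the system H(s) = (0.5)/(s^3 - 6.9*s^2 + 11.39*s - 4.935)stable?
Denominator: s^3 - 6.9*s^2 + 11.39*s - 4.935 = (s - 4.7)(s - 1.5)(s - 0.7). Poles: 0.7, 1.5, 4.7. All Re(p)<0: No (unstable)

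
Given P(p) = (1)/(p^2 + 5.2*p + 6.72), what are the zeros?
Numerator is a nonzero constant (1) → Zeros: none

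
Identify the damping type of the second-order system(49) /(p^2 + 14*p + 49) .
Standard form: ωn²/(p²+2ζωn·p+ωn²) gives ωn=7, ζ=1.
Critically damped (ζ = 1)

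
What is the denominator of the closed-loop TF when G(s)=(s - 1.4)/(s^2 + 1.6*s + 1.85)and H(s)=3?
Characteristic poly = G_den * H_den + G_num * H_num = (s^2 + 1.6*s + 1.85) + (3*s - 4.2) = s^2 + 4.6*s - 2.35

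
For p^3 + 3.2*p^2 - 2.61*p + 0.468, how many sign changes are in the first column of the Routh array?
Routh array:
p^3: [1, -2.61]; p^2: [3.2, 0.468]; p^1: [-2.75625]; p^0: [0.468]
First column: [1, 3.2, -2.75625, 0.468]. Sign changes = 2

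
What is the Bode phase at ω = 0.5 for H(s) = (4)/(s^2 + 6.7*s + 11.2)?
Substitute s = j*0.5: H(j0.5) = 0.334032 - 0.102193j.
∠H(j0.5) = atan2(Im, Re) = atan2(-0.102193, 0.334032) = -17.01°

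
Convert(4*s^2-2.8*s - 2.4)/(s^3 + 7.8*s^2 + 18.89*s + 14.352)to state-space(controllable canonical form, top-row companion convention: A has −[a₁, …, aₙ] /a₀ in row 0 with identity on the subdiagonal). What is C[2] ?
Reachable canonical form: C = numerator coefficients (right-aligned, zero-padded to length n).
num = 4*s^2 - 2.8*s - 2.4, C = [[4, -2.8, -2.4]].
C[2] = -2.4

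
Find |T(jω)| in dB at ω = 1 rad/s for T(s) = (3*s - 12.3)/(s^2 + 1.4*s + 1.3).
Substitute s = j*1: T(j1) = 0.24878 + 8.83902j.
|T(j1)| = sqrt(Re² + Im²) = 8.843.
20*log₁₀(8.843) = 18.93 dB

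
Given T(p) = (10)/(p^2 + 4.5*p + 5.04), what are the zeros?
Numerator is a nonzero constant (10) → Zeros: none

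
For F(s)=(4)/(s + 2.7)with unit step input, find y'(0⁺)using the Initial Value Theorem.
IVT: y'(0⁺) = lim_{s→∞} s²·Y(s) = lim_{s→∞} s·F(s).
deg(num) = 0, deg(den) = 1, relative degree = 1, so s·F(s) → (leading num)/(leading den) = 4/1 = 4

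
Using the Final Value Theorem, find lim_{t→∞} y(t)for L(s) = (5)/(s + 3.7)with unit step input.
FVT: lim_{t→∞} y(t) = lim_{s→0} s*Y(s) where Y(s) = L(s)/s.
= lim_{s→0} L(s) = L(0) = num(0)/den(0) = 5/3.7 = 1.351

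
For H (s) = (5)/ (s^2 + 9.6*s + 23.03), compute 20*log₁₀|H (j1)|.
Substitute s = j*1: H(j1) = 0.190742 - 0.0831196j.
|H(j1)| = sqrt(Re² + Im²) = 0.2081.
20*log₁₀(0.2081) = -13.64 dB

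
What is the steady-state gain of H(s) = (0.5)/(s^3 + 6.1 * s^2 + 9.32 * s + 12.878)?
DC gain = H(0) = num(0)/den(0) = 0.5/12.878 = 0.03883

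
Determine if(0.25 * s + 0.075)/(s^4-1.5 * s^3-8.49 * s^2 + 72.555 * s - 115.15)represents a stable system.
Denominator: s^4 - 1.5*s^3 - 8.49*s^2 + 72.555*s - 115.15 = (s - 2)(s + 4.7)(s^2 - 4.2*s + 12.25). Poles: -4.7, 2, 2.1 + 2.8j, 2.1 - 2.8j. All Re(p)<0: No (unstable)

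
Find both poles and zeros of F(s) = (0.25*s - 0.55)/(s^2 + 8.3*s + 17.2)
Set denominator = 0: s^2 + 8.3*s + 17.2 = (s + 4)(s + 4.3) = 0 → Poles: -4, -4.3
Set numerator = 0: 0.25*s - 0.55 = 0 → Zeros: 2.2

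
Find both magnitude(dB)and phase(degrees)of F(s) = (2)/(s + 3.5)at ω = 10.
Substitute s = j*10: F(j10) = 0.0623608 - 0.178174j.
|F| = 20*log₁₀(sqrt(Re²+Im²)) = -14.48 dB.
∠F = atan2(Im, Re) = -70.71°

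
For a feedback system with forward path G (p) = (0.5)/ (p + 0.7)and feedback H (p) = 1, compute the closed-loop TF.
Closed-loop T = G/(1+GH).
Numerator: G_num * H_den = 0.5.
Denominator: G_den * H_den + G_num * H_num = (p + 0.7) + (0.5) = p + 1.2.
T(p) = (0.5)/(p + 1.2)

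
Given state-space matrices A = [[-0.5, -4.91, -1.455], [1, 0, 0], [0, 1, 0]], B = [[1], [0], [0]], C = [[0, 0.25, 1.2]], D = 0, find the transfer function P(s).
P(s) = C(sI - A)⁻¹B + D.
Characteristic polynomial det(sI - A) = s^3 + 0.5*s^2 + 4.91*s + 1.455.
Numerator from C·adj(sI-A)·B + D·det(sI-A) = 0.25*s + 1.2.
P(s) = (0.25*s + 1.2)/(s^3 + 0.5*s^2 + 4.91*s + 1.455)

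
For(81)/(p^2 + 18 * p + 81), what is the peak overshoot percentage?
Standard form: ωn²/(p²+2ζωn·p+ωn²) → ωn = 9, ζ = 1.
ζ ≥ 1, so the response is non-oscillatory: peak overshoot = 0%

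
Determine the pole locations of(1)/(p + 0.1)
Set denominator = 0: p + 0.1 = 0 → Poles: -0.1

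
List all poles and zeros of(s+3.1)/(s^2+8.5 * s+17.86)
Set denominator = 0: s^2 + 8.5*s + 17.86 = (s + 4.7)(s + 3.8) = 0 → Poles: -3.8, -4.7
Set numerator = 0: s + 3.1 = 0 → Zeros: -3.1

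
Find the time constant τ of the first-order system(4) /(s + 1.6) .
First-order system: τ = -1/pole. Pole = -1.6. τ = -1/(-1.6) = 0.625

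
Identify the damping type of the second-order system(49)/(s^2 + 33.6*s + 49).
Standard form: ωn²/(s²+2ζωn·s+ωn²) gives ωn=7, ζ=2.4.
Overdamped (ζ = 2.4 > 1)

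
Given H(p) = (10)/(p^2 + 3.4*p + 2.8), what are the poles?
Set denominator = 0: p^2 + 3.4*p + 2.8 = (p + 1.4)(p + 2) = 0 → Poles: -1.4, -2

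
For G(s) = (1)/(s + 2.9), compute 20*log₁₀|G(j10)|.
Substitute s = j*10: G(j10) = 0.0267503 - 0.0922424j.
|G(j10)| = sqrt(Re² + Im²) = 0.09604.
20*log₁₀(0.09604) = -20.35 dB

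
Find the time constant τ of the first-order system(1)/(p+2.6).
First-order system: τ = -1/pole. Pole = -2.6. τ = -1/(-2.6) = 0.3846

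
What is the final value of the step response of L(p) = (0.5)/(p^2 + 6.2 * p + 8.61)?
FVT: lim_{t→∞} y(t) = lim_{p→0} p*Y(p) where Y(p) = L(p)/p.
= lim_{p→0} L(p) = L(0) = num(0)/den(0) = 0.5/8.61 = 0.05807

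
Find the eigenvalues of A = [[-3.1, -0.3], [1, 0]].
Eigenvalues solve det(λI - A) = 0.
Characteristic polynomial: λ^2 + 3.1*λ + 0.3 = 0.
Factor: (λ + 0.1)(λ + 3) = 0.
Roots: -0.1, -3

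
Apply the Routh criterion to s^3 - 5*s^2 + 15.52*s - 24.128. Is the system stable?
Routh array:
s^3: [1, 15.52]; s^2: [-5, -24.128]; s^1: [10.6944]; s^0: [-24.128]
First column: [1, -5, 10.6944, -24.128]. Sign changes = 3.
No, unstable (3 RHP root(s))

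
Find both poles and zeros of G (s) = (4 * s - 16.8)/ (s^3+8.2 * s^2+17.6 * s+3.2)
Set denominator = 0: s^3 + 8.2*s^2 + 17.6*s + 3.2 = (s + 4)(s + 0.2)(s + 4) = 0 → Poles: -0.2, -4, -4
Set numerator = 0: 4*s - 16.8 = 0 → Zeros: 4.2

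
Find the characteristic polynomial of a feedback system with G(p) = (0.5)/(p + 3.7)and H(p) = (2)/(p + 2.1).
Characteristic poly = G_den * H_den + G_num * H_num = (p^2 + 5.8*p + 7.77) + (1) = p^2 + 5.8*p + 8.77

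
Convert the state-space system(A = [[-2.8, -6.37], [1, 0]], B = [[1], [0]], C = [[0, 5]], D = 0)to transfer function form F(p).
F(p) = C(pI - A)⁻¹B + D.
Characteristic polynomial det(pI - A) = p^2 + 2.8*p + 6.37.
Numerator from C·adj(pI-A)·B + D·det(pI-A) = 5.
F(p) = (5)/(p^2 + 2.8*p + 6.37)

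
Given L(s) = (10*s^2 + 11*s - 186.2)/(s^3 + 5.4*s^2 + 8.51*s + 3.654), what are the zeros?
Set numerator = 0: 10*s^2 + 11*s - 186.2 = 10*(s - 3.8)(s + 4.9) = 0 → Zeros: -4.9, 3.8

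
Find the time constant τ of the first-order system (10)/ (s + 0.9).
First-order system: τ = -1/pole. Pole = -0.9. τ = -1/(-0.9) = 1.111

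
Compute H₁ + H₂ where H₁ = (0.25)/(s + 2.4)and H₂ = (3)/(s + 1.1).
Parallel: H = H₁ + H₂ = (n₁·d₂ + n₂·d₁)/(d₁·d₂).
n₁·d₂ = 0.25*s + 0.275. n₂·d₁ = 3*s + 7.2. Sum = 3.25*s + 7.475. d₁·d₂ = s^2 + 3.5*s + 2.64.
H(s) = (3.25*s + 7.475)/(s^2 + 3.5*s + 2.64)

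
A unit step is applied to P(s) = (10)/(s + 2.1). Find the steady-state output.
FVT: lim_{t→∞} y(t) = lim_{s→0} s*Y(s) where Y(s) = P(s)/s.
= lim_{s→0} P(s) = P(0) = num(0)/den(0) = 10/2.1 = 4.762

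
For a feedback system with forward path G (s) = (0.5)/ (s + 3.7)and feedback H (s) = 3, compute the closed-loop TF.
Closed-loop T = G/(1+GH).
Numerator: G_num * H_den = 0.5.
Denominator: G_den * H_den + G_num * H_num = (s + 3.7) + (1.5) = s + 5.2.
T(s) = (0.5)/(s + 5.2)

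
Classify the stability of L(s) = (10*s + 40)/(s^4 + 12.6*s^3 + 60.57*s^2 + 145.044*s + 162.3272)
Denominator: s^4 + 12.6*s^3 + 60.57*s^2 + 145.044*s + 162.3272 = (s + 4.9)(s + 4.1)(s^2 + 3.6*s + 8.08). Poles: -1.8 + 2.2j, -1.8 - 2.2j, -4.1, -4.9. Stable (all poles in LHP)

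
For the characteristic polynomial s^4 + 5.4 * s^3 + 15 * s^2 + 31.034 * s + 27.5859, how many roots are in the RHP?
s^4 + 5.4*s^3 + 15*s^2 + 31.034*s + 27.5859 = (s + 2.7)(s + 1.7)(s^2 + s + 6.01). Poles: -0.5 + 2.4j, -0.5 - 2.4j, -1.7, -2.7. RHP poles (Re>0): 0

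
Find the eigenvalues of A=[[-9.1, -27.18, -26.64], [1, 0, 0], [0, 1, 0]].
Eigenvalues solve det(λI - A) = 0.
Characteristic polynomial: λ^3 + 9.1*λ^2 + 27.18*λ + 26.64 = 0.
Factor: (λ + 2.4)(λ + 3)(λ + 3.7) = 0.
Roots: -2.4, -3, -3.7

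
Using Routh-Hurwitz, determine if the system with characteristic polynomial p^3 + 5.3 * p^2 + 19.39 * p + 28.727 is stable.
Routh array:
p^3: [1, 19.39]; p^2: [5.3, 28.727]; p^1: [13.9698]; p^0: [28.727]
First column: [1, 5.3, 13.9698, 28.727]. Sign changes = 0.
Yes, stable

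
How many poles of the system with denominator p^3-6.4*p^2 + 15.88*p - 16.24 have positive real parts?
p^3 - 6.4*p^2 + 15.88*p - 16.24 = (p - 2.8)(p^2 - 3.6*p + 5.8). Poles: 1.8 + 1.6j, 1.8 - 1.6j, 2.8. RHP poles (Re>0): 3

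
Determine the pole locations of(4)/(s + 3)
Set denominator = 0: s + 3 = 0 → Poles: -3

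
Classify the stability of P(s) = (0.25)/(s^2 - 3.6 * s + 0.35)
Denominator: s^2 - 3.6*s + 0.35 = (s - 0.1)(s - 3.5). Poles: 0.1, 3.5. Unstable (2 pole(s) in RHP)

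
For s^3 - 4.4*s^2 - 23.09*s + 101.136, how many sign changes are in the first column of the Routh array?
Routh array:
s^3: [1, -23.09]; s^2: [-4.4, 101.136]; s^1: [-0.104545]; s^0: [101.136]
First column: [1, -4.4, -0.104545, 101.136]. Sign changes = 2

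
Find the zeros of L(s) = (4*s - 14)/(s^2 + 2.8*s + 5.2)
Set numerator = 0: 4*s - 14 = 0 → Zeros: 3.5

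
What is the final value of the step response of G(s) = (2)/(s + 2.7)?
FVT: lim_{t→∞} y(t) = lim_{s→0} s*Y(s) where Y(s) = G(s)/s.
= lim_{s→0} G(s) = G(0) = num(0)/den(0) = 2/2.7 = 0.7407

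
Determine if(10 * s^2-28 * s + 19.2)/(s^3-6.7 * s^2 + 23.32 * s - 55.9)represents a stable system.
Denominator: s^3 - 6.7*s^2 + 23.32*s - 55.9 = (s - 4.3)(s^2 - 2.4*s + 13). Poles: 1.2 + 3.4j, 1.2 - 3.4j, 4.3. All Re(p)<0: No (unstable)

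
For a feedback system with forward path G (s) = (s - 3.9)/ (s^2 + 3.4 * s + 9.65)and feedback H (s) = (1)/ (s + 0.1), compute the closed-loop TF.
Closed-loop T = G/(1+GH).
Numerator: G_num * H_den = s^2 - 3.8*s - 0.39.
Denominator: G_den * H_den + G_num * H_num = (s^3 + 3.5*s^2 + 9.99*s + 0.965) + (s - 3.9) = s^3 + 3.5*s^2 + 10.99*s - 2.935.
T(s) = (s^2 - 3.8*s - 0.39)/(s^3 + 3.5*s^2 + 10.99*s - 2.935)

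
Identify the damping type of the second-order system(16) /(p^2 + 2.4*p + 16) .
Standard form: ωn²/(p²+2ζωn·p+ωn²) gives ωn=4, ζ=0.3.
Underdamped (ζ = 0.3 < 1)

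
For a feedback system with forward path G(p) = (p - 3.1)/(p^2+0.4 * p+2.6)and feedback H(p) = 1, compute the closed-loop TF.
Closed-loop T = G/(1+GH).
Numerator: G_num * H_den = p - 3.1.
Denominator: G_den * H_den + G_num * H_num = (p^2 + 0.4*p + 2.6) + (p - 3.1) = p^2 + 1.4*p - 0.5.
T(p) = (p - 3.1)/(p^2 + 1.4*p - 0.5)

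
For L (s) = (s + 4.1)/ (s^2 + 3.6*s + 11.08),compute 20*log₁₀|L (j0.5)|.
Substitute s = j*0.5: L(j0.5) = 0.375868 - 0.0163031j.
|L(j0.5)| = sqrt(Re² + Im²) = 0.3762.
20*log₁₀(0.3762) = -8.49 dB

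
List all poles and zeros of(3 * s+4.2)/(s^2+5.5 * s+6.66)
Set denominator = 0: s^2 + 5.5*s + 6.66 = (s + 3.7)(s + 1.8) = 0 → Poles: -1.8, -3.7
Set numerator = 0: 3*s + 4.2 = 0 → Zeros: -1.4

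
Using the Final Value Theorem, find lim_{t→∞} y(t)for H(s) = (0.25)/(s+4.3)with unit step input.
FVT: lim_{t→∞} y(t) = lim_{s→0} s*Y(s) where Y(s) = H(s)/s.
= lim_{s→0} H(s) = H(0) = num(0)/den(0) = 0.25/4.3 = 0.05814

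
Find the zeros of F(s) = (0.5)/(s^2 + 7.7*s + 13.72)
Numerator is a nonzero constant (0.5) → Zeros: none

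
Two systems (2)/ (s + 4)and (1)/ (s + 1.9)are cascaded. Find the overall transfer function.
Series: H = H₁ · H₂ = (n₁·n₂)/(d₁·d₂).
Num: n₁·n₂ = 2. Den: d₁·d₂ = s^2 + 5.9*s + 7.6.
H(s) = (2)/(s^2 + 5.9*s + 7.6)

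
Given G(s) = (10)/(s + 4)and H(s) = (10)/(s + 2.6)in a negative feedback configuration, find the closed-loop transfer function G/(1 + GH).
Closed-loop T = G/(1+GH).
Numerator: G_num * H_den = 10*s + 26.
Denominator: G_den * H_den + G_num * H_num = (s^2 + 6.6*s + 10.4) + (100) = s^2 + 6.6*s + 110.4.
T(s) = (10*s + 26)/(s^2 + 6.6*s + 110.4)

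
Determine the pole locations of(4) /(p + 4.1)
Set denominator = 0: p + 4.1 = 0 → Poles: -4.1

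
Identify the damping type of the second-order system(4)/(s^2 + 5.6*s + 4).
Standard form: ωn²/(s²+2ζωn·s+ωn²) gives ωn=2, ζ=1.4.
Overdamped (ζ = 1.4 > 1)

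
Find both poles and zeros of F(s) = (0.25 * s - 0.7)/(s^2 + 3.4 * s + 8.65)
Set denominator = 0: s^2 + 3.4*s + 8.65 = 0 → Poles: -1.7 + 2.4j, -1.7 - 2.4j
Set numerator = 0: 0.25*s - 0.7 = 0 → Zeros: 2.8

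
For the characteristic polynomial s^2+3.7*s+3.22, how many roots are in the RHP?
s^2 + 3.7*s + 3.22 = (s + 1.4)(s + 2.3). Poles: -1.4, -2.3. RHP poles (Re>0): 0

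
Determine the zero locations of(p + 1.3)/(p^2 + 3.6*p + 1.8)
Set numerator = 0: p + 1.3 = 0 → Zeros: -1.3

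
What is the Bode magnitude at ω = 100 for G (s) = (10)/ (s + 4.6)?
Substitute s = j*100: G(j100) = 0.00459029 - 0.0997888j.
|G(j100)| = sqrt(Re² + Im²) = 0.09989.
20*log₁₀(0.09989) = -20.01 dB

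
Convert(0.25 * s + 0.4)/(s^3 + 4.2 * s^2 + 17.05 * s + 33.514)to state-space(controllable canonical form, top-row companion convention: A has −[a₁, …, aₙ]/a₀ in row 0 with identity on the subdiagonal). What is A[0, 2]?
Reachable canonical form for den = s^3 + 4.2*s^2 + 17.05*s + 33.514: top row of A = -[a₁,a₂,...,aₙ]/a₀, ones on the subdiagonal, zeros elsewhere.
A = [[-4.2, -17.05, -33.514], [1, 0, 0], [0, 1, 0]].
A[0,2] = -33.514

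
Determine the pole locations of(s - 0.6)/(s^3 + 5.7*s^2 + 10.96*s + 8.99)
Set denominator = 0: s^3 + 5.7*s^2 + 10.96*s + 8.99 = (s + 3.1)(s^2 + 2.6*s + 2.9) = 0 → Poles: -1.3 + 1.1j, -1.3 - 1.1j, -3.1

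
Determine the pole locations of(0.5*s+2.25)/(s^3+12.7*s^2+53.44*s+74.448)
Set denominator = 0: s^3 + 12.7*s^2 + 53.44*s + 74.448 = (s + 4.7)(s + 3.6)(s + 4.4) = 0 → Poles: -3.6, -4.4, -4.7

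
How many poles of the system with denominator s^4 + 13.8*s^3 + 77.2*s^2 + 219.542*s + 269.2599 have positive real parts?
s^4 + 13.8*s^3 + 77.2*s^2 + 219.542*s + 269.2599 = (s + 3.9)(s + 4.9)(s^2 + 5*s + 14.09). Poles: -2.5 + 2.8j, -2.5 - 2.8j, -3.9, -4.9. RHP poles (Re>0): 0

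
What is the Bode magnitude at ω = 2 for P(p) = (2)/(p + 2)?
Substitute p = j*2: P(j2) = 0.5 - 0.5j.
|P(j2)| = sqrt(Re² + Im²) = 0.7071.
20*log₁₀(0.7071) = -3.01 dB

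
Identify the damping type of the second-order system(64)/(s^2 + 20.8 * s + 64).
Standard form: ωn²/(s²+2ζωn·s+ωn²) gives ωn=8, ζ=1.3.
Overdamped (ζ = 1.3 > 1)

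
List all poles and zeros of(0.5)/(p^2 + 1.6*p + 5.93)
Set denominator = 0: p^2 + 1.6*p + 5.93 = 0 → Poles: -0.8 + 2.3j, -0.8 - 2.3j
Numerator is a nonzero constant (0.5) → Zeros: none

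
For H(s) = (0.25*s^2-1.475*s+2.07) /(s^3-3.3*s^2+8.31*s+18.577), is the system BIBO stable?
Denominator: s^3 - 3.3*s^2 + 8.31*s + 18.577 = (s + 1.3)(s^2 - 4.6*s + 14.29). Poles: -1.3, 2.3 + 3j, 2.3 - 3j. All Re(p)<0: No (unstable)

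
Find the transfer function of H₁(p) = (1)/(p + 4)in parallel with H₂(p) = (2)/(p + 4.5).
Parallel: H = H₁ + H₂ = (n₁·d₂ + n₂·d₁)/(d₁·d₂).
n₁·d₂ = p + 4.5. n₂·d₁ = 2*p + 8. Sum = 3*p + 12.5. d₁·d₂ = p^2 + 8.5*p + 18.
H(p) = (3*p + 12.5)/(p^2 + 8.5*p + 18)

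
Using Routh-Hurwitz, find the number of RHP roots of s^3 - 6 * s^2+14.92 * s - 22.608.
Routh array:
s^3: [1, 14.92]; s^2: [-6, -22.608]; s^1: [11.152]; s^0: [-22.608]
First column: [1, -6, 11.152, -22.608]. Sign changes = RHP roots = 3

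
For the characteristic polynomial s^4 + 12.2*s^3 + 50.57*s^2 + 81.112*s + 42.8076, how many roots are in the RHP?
s^4 + 12.2*s^3 + 50.57*s^2 + 81.112*s + 42.8076 = (s + 4.7)(s + 1.1)(s + 1.8)(s + 4.6). Poles: -1.1, -1.8, -4.6, -4.7. RHP poles (Re>0): 0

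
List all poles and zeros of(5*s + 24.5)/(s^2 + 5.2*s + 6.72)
Set denominator = 0: s^2 + 5.2*s + 6.72 = (s + 2.4)(s + 2.8) = 0 → Poles: -2.4, -2.8
Set numerator = 0: 5*s + 24.5 = 0 → Zeros: -4.9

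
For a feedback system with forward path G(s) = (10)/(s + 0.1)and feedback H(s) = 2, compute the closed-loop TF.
Closed-loop T = G/(1+GH).
Numerator: G_num * H_den = 10.
Denominator: G_den * H_den + G_num * H_num = (s + 0.1) + (20) = s + 20.1.
T(s) = (10)/(s + 20.1)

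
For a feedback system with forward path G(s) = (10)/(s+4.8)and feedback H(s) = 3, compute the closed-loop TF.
Closed-loop T = G/(1+GH).
Numerator: G_num * H_den = 10.
Denominator: G_den * H_den + G_num * H_num = (s + 4.8) + (30) = s + 34.8.
T(s) = (10)/(s + 34.8)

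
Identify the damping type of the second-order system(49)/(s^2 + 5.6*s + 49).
Standard form: ωn²/(s²+2ζωn·s+ωn²) gives ωn=7, ζ=0.4.
Underdamped (ζ = 0.4 < 1)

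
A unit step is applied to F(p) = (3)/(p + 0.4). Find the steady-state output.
FVT: lim_{t→∞} y(t) = lim_{p→0} p*Y(p) where Y(p) = F(p)/p.
= lim_{p→0} F(p) = F(0) = num(0)/den(0) = 3/0.4 = 7.5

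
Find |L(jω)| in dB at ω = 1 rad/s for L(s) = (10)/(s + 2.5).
Substitute s = j*1: L(j1) = 3.44828 - 1.37931j.
|L(j1)| = sqrt(Re² + Im²) = 3.714.
20*log₁₀(3.714) = 11.40 dB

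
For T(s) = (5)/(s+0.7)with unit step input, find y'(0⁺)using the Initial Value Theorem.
IVT: y'(0⁺) = lim_{s→∞} s²·Y(s) = lim_{s→∞} s·T(s).
deg(num) = 0, deg(den) = 1, relative degree = 1, so s·T(s) → (leading num)/(leading den) = 5/1 = 5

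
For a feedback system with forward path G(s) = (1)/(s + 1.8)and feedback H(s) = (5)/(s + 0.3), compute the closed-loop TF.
Closed-loop T = G/(1+GH).
Numerator: G_num * H_den = s + 0.3.
Denominator: G_den * H_den + G_num * H_num = (s^2 + 2.1*s + 0.54) + (5) = s^2 + 2.1*s + 5.54.
T(s) = (s + 0.3)/(s^2 + 2.1*s + 5.54)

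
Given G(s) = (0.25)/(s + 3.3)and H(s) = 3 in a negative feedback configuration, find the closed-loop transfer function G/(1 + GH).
Closed-loop T = G/(1+GH).
Numerator: G_num * H_den = 0.25.
Denominator: G_den * H_den + G_num * H_num = (s + 3.3) + (0.75) = s + 4.05.
T(s) = (0.25)/(s + 4.05)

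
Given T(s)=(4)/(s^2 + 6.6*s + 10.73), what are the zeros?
Numerator is a nonzero constant (4) → Zeros: none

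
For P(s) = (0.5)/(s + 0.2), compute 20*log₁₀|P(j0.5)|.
Substitute s = j*0.5: P(j0.5) = 0.344828 - 0.862069j.
|P(j0.5)| = sqrt(Re² + Im²) = 0.9285.
20*log₁₀(0.9285) = -0.64 dB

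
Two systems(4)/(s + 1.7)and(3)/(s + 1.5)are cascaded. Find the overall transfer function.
Series: H = H₁ · H₂ = (n₁·n₂)/(d₁·d₂).
Num: n₁·n₂ = 12. Den: d₁·d₂ = s^2 + 3.2*s + 2.55.
H(s) = (12)/(s^2 + 3.2*s + 2.55)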